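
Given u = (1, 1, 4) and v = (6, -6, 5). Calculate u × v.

i: 1·5 - 4·(-6) = 5 - (-24) = 29
j: 4·6 - 1·5 = 24 - 5 = 19
k: 1·(-6) - 1·6 = -6 - 6 = -12
u × v = (29, 19, -12)

(29, 19, -12)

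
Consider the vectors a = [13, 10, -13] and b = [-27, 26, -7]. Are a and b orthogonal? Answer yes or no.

yes

a · b = 13·(-27) + 10·26 + (-13)·(-7) = -351 + 260 + 91 = 0
Zero, so the vectors are orthogonal.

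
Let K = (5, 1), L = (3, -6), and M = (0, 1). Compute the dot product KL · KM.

10

KL = L − K = (-2, -7)
KM = M − K = (-5, 0)
KL · KM = (-2)·(-5) + (-7)·0 = 10 + 0 = 10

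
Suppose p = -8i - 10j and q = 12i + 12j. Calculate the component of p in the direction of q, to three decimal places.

-12.728

p · q = (-8)·12 + (-10)·12 = -96 - 120 = -216
|q| = √(144 + 144) = √288 ≈ 16.9706
comp_q p = -216 / √288 ≈ -12.728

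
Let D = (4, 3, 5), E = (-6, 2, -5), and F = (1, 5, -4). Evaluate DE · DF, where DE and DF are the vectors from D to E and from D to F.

DE = E − D = (-10, -1, -10)
DF = F − D = (-3, 2, -9)
DE · DF = (-10)·(-3) + (-1)·2 + (-10)·(-9) = 30 - 2 + 90 = 118

118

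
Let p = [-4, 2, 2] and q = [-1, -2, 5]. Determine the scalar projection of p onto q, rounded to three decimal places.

1.826

p · q = (-4)·(-1) + 2·(-2) + 2·5 = 4 - 4 + 10 = 10
|q| = √(1 + 4 + 25) = √30 ≈ 5.4772
comp_q p = 10 / √30 ≈ 1.826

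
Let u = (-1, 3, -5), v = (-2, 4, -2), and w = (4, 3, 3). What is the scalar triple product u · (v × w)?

86

v × w:
i: 4·3 - (-2)·3 = 12 - (-6) = 18
j: (-2)·4 - (-2)·3 = -8 - (-6) = -2
k: (-2)·3 - 4·4 = -6 - 16 = -22
v × w = (18, -2, -22)
u · (v × w) = (-1)·18 + 3·(-2) + (-5)·(-22) = -18 - 6 + 110 = 86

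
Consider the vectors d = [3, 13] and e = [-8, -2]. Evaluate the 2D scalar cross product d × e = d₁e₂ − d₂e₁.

3·(-2) - 13·(-8) = -6 - (-104) = 98

98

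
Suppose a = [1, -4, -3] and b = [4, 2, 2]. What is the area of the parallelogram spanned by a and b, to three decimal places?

i: (-4)·2 - (-3)·2 = -8 - (-6) = -2
j: (-3)·4 - 1·2 = -12 - 2 = -14
k: 1·2 - (-4)·4 = 2 - (-16) = 18
a × b = (-2, -14, 18)
|a × b| = √((-2)² + (-14)² + 18²) = √524 ≈ 22.8910

22.891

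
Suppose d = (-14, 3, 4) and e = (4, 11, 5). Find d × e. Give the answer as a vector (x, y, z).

i: 3·5 - 4·11 = 15 - 44 = -29
j: 4·4 - (-14)·5 = 16 - (-70) = 86
k: (-14)·11 - 3·4 = -154 - 12 = -166
d × e = (-29, 86, -166)

(-29, 86, -166)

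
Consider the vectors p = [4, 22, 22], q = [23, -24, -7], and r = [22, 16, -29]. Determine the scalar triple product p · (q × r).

q × r:
i: (-24)·(-29) - (-7)·16 = 696 - (-112) = 808
j: (-7)·22 - 23·(-29) = -154 - (-667) = 513
k: 23·16 - (-24)·22 = 368 - (-528) = 896
q × r = (808, 513, 896)
p · (q × r) = 4·808 + 22·513 + 22·896 = 3232 + 11286 + 19712 = 34230

34230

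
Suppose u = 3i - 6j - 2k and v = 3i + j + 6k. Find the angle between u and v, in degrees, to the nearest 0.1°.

u · v = 3·3 + (-6)·1 + (-2)·6 = 9 - 6 - 12 = -9
|u|² = 9 + 36 + 4 = 49,  |u| = √49 ≈ 7.000000
|v|² = 9 + 1 + 36 = 46,  |v| = √46 ≈ 6.782330
cos θ = -9 / (7.000000 · 6.782330) ≈ -0.18957
θ = arccos(-0.18957) ≈ 100.9°

100.9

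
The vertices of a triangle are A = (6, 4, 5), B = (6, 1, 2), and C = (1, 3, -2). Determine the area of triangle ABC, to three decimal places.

13.910

AB = (0, -3, -3),  AC = (-5, -1, -7)
i: (-3)·(-7) - (-3)·(-1) = 21 - 3 = 18
j: (-3)·(-5) - 0·(-7) = 15 - 0 = 15
k: 0·(-1) - (-3)·(-5) = 0 - 15 = -15
AB × AC = (18, 15, -15)
|AB × AC| = √774 ≈ 27.8209
area = ½ · 27.8209 ≈ 13.910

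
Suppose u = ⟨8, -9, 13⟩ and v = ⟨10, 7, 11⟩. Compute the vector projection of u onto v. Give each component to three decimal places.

(5.926, 4.148, 6.519)

u · v = 8·10 + (-9)·7 + 13·11 = 80 - 63 + 143 = 160
|v|² = 100 + 49 + 121 = 270
proj_v u = (160/270) · (10, 7, 11) ≈ (5.926, 4.148, 6.519)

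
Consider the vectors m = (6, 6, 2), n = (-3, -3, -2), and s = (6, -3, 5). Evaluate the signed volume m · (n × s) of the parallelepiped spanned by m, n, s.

-54

n × s:
i: (-3)·5 - (-2)·(-3) = -15 - 6 = -21
j: (-2)·6 - (-3)·5 = -12 - (-15) = 3
k: (-3)·(-3) - (-3)·6 = 9 - (-18) = 27
n × s = (-21, 3, 27)
m · (n × s) = 6·(-21) + 6·3 + 2·27 = -126 + 18 + 54 = -54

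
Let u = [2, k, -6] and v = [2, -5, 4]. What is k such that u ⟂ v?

u · v = 2·2 + k·(-5) + (-6)·4 = -20 - 5k
Set equal to 0: -5k = 20, so k = -4.

-4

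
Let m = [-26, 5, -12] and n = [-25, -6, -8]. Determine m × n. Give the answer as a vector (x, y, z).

i: 5·(-8) - (-12)·(-6) = -40 - 72 = -112
j: (-12)·(-25) - (-26)·(-8) = 300 - 208 = 92
k: (-26)·(-6) - 5·(-25) = 156 - (-125) = 281
m × n = (-112, 92, 281)

(-112, 92, 281)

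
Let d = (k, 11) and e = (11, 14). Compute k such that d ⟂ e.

d · e = k·11 + 11·14 = 154 + 11k
Set equal to 0: 11k = -154, so k = -14.

-14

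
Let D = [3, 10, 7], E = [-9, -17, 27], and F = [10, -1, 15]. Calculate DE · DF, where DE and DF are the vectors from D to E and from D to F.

DE = E − D = (-12, -27, 20)
DF = F − D = (7, -11, 8)
DE · DF = (-12)·7 + (-27)·(-11) + 20·8 = -84 + 297 + 160 = 373

373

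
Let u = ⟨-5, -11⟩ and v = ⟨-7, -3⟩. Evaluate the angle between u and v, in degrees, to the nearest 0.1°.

u · v = (-5)·(-7) + (-11)·(-3) = 35 + 33 = 68
|u|² = 25 + 121 = 146,  |u| = √146 ≈ 12.083046
|v|² = 49 + 9 = 58,  |v| = √58 ≈ 7.615773
cos θ = 68 / (12.083046 · 7.615773) ≈ 0.73896
θ = arccos(0.73896) ≈ 42.4°

42.4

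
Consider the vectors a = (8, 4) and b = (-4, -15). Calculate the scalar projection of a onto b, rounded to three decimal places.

a · b = 8·(-4) + 4·(-15) = -32 - 60 = -92
|b| = √(16 + 225) = √241 ≈ 15.5242
comp_b a = -92 / √241 ≈ -5.926

-5.926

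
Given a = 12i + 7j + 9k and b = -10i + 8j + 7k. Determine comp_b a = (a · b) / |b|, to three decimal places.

a · b = 12·(-10) + 7·8 + 9·7 = -120 + 56 + 63 = -1
|b| = √(100 + 64 + 49) = √213 ≈ 14.5945
comp_b a = -1 / √213 ≈ -0.069

-0.069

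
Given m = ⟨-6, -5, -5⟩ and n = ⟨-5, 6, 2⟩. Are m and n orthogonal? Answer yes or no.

no

m · n = (-6)·(-5) + (-5)·6 + (-5)·2 = 30 - 30 - 10 = -10
Nonzero, so the vectors are not orthogonal.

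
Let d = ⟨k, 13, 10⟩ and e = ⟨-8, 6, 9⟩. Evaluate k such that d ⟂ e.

21

d · e = k·(-8) + 13·6 + 10·9 = 168 - 8k
Set equal to 0: -8k = -168, so k = 21.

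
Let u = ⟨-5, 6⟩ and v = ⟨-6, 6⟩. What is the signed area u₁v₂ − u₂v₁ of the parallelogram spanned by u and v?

(-5)·6 - 6·(-6) = -30 - (-36) = 6

6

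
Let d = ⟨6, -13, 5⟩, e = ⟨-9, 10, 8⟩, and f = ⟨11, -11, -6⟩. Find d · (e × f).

e × f:
i: 10·(-6) - 8·(-11) = -60 - (-88) = 28
j: 8·11 - (-9)·(-6) = 88 - 54 = 34
k: (-9)·(-11) - 10·11 = 99 - 110 = -11
e × f = (28, 34, -11)
d · (e × f) = 6·28 + (-13)·34 + 5·(-11) = 168 - 442 - 55 = -329

-329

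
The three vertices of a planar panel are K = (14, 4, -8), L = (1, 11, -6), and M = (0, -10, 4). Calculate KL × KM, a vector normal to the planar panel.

KL = (-13, 7, 2)
KM = (-14, -14, 12)
i: 7·12 - 2·(-14) = 84 - (-28) = 112
j: 2·(-14) - (-13)·12 = -28 - (-156) = 128
k: (-13)·(-14) - 7·(-14) = 182 - (-98) = 280
KL × KM = (112, 128, 280)

(112, 128, 280)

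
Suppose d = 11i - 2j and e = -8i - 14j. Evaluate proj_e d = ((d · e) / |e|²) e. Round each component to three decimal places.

(1.846, 3.231)

d · e = 11·(-8) + (-2)·(-14) = -88 + 28 = -60
|e|² = 64 + 196 = 260
proj_e d = (-60/260) · (-8, -14) ≈ (1.846, 3.231)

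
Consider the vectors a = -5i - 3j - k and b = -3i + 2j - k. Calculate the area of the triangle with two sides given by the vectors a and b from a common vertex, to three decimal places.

9.874

i: (-3)·(-1) - (-1)·2 = 3 - (-2) = 5
j: (-1)·(-3) - (-5)·(-1) = 3 - 5 = -2
k: (-5)·2 - (-3)·(-3) = -10 - 9 = -19
a × b = (5, -2, -19)
|a × b| = √(5² + (-2)² + (-19)²) = √390 ≈ 19.7484
area = ½ · 19.7484 ≈ 9.874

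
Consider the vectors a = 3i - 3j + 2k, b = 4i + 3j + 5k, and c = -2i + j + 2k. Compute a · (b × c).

b × c:
i: 3·2 - 5·1 = 6 - 5 = 1
j: 5·(-2) - 4·2 = -10 - 8 = -18
k: 4·1 - 3·(-2) = 4 - (-6) = 10
b × c = (1, -18, 10)
a · (b × c) = 3·1 + (-3)·(-18) + 2·10 = 3 + 54 + 20 = 77

77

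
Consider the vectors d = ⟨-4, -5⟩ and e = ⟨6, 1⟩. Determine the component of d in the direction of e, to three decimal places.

d · e = (-4)·6 + (-5)·1 = -24 - 5 = -29
|e| = √(36 + 1) = √37 ≈ 6.0828
comp_e d = -29 / √37 ≈ -4.768

-4.768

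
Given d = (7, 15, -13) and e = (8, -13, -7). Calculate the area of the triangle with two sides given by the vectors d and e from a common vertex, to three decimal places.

175.087

i: 15·(-7) - (-13)·(-13) = -105 - 169 = -274
j: (-13)·8 - 7·(-7) = -104 - (-49) = -55
k: 7·(-13) - 15·8 = -91 - 120 = -211
d × e = (-274, -55, -211)
|d × e| = √((-274)² + (-55)² + (-211)²) = √122622 ≈ 350.1742
area = ½ · 350.1742 ≈ 175.087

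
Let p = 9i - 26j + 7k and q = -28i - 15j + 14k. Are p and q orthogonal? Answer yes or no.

no

p · q = 9·(-28) + (-26)·(-15) + 7·14 = -252 + 390 + 98 = 236
Nonzero, so the vectors are not orthogonal.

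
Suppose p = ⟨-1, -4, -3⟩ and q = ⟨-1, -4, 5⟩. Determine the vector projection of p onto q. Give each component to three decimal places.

p · q = (-1)·(-1) + (-4)·(-4) + (-3)·5 = 1 + 16 - 15 = 2
|q|² = 1 + 16 + 25 = 42
proj_q p = (2/42) · (-1, -4, 5) ≈ (-0.048, -0.190, 0.238)

(-0.048, -0.190, 0.238)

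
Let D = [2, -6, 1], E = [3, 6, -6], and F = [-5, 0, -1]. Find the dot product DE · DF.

79

DE = E − D = (1, 12, -7)
DF = F − D = (-7, 6, -2)
DE · DF = 1·(-7) + 12·6 + (-7)·(-2) = -7 + 72 + 14 = 79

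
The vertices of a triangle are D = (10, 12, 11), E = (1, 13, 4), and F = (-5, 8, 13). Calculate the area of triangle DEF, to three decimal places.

DE = (-9, 1, -7),  DF = (-15, -4, 2)
i: 1·2 - (-7)·(-4) = 2 - 28 = -26
j: (-7)·(-15) - (-9)·2 = 105 - (-18) = 123
k: (-9)·(-4) - 1·(-15) = 36 - (-15) = 51
DE × DF = (-26, 123, 51)
|DE × DF| = √18406 ≈ 135.6687
area = ½ · 135.6687 ≈ 67.834

67.834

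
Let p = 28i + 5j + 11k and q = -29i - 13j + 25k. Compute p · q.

p · q = 28·(-29) + 5·(-13) + 11·25 = -812 - 65 + 275 = -602

-602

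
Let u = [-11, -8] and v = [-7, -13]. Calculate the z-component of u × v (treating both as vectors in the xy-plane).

87

(-11)·(-13) - (-8)·(-7) = 143 - 56 = 87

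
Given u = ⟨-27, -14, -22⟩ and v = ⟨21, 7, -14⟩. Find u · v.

-357

u · v = (-27)·21 + (-14)·7 + (-22)·(-14) = -567 - 98 + 308 = -357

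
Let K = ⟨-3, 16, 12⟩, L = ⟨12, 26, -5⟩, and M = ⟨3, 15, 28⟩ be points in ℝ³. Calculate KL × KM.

KL = (15, 10, -17)
KM = (6, -1, 16)
i: 10·16 - (-17)·(-1) = 160 - 17 = 143
j: (-17)·6 - 15·16 = -102 - 240 = -342
k: 15·(-1) - 10·6 = -15 - 60 = -75
KL × KM = (143, -342, -75)

(143, -342, -75)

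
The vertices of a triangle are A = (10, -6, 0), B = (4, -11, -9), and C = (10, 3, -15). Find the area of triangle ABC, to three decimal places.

AB = (-6, -5, -9),  AC = (0, 9, -15)
i: (-5)·(-15) - (-9)·9 = 75 - (-81) = 156
j: (-9)·0 - (-6)·(-15) = 0 - 90 = -90
k: (-6)·9 - (-5)·0 = -54 - 0 = -54
AB × AC = (156, -90, -54)
|AB × AC| = √35352 ≈ 188.0213
area = ½ · 188.0213 ≈ 94.011

94.011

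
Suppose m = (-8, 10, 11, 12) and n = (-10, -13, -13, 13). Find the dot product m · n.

-37

m · n = (-8)·(-10) + 10·(-13) + 11·(-13) + 12·13 = 80 - 130 - 143 + 156 = -37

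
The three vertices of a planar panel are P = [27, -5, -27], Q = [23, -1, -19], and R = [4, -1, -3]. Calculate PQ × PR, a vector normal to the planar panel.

(64, -88, 76)

PQ = (-4, 4, 8)
PR = (-23, 4, 24)
i: 4·24 - 8·4 = 96 - 32 = 64
j: 8·(-23) - (-4)·24 = -184 - (-96) = -88
k: (-4)·4 - 4·(-23) = -16 - (-92) = 76
PQ × PR = (64, -88, 76)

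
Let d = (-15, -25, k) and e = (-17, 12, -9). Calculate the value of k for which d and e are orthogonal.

-5

d · e = (-15)·(-17) + (-25)·12 + k·(-9) = -45 - 9k
Set equal to 0: -9k = 45, so k = -5.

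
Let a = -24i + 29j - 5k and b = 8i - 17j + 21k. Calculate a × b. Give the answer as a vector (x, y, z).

i: 29·21 - (-5)·(-17) = 609 - 85 = 524
j: (-5)·8 - (-24)·21 = -40 - (-504) = 464
k: (-24)·(-17) - 29·8 = 408 - 232 = 176
a × b = (524, 464, 176)

(524, 464, 176)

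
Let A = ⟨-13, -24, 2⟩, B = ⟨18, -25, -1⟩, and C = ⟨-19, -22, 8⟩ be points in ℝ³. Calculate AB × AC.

AB = (31, -1, -3)
AC = (-6, 2, 6)
i: (-1)·6 - (-3)·2 = -6 - (-6) = 0
j: (-3)·(-6) - 31·6 = 18 - 186 = -168
k: 31·2 - (-1)·(-6) = 62 - 6 = 56
AB × AC = (0, -168, 56)

(0, -168, 56)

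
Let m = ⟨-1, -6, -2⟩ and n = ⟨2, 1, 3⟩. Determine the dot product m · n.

-14

m · n = (-1)·2 + (-6)·1 + (-2)·3 = -2 - 6 - 6 = -14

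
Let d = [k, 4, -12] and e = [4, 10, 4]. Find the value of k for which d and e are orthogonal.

2

d · e = k·4 + 4·10 + (-12)·4 = -8 + 4k
Set equal to 0: 4k = 8, so k = 2.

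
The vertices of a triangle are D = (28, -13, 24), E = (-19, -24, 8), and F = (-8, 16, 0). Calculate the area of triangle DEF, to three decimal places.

991.056

DE = (-47, -11, -16),  DF = (-36, 29, -24)
i: (-11)·(-24) - (-16)·29 = 264 - (-464) = 728
j: (-16)·(-36) - (-47)·(-24) = 576 - 1128 = -552
k: (-47)·29 - (-11)·(-36) = -1363 - 396 = -1759
DE × DF = (728, -552, -1759)
|DE × DF| = √3928769 ≈ 1982.1123
area = ½ · 1982.1123 ≈ 991.056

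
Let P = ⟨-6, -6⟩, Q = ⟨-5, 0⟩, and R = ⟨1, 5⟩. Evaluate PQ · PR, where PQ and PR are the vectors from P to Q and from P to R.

PQ = Q − P = (1, 6)
PR = R − P = (7, 11)
PQ · PR = 1·7 + 6·11 = 7 + 66 = 73

73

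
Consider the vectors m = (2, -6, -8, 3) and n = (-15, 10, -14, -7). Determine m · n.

1

m · n = 2·(-15) + (-6)·10 + (-8)·(-14) + 3·(-7) = -30 - 60 + 112 - 21 = 1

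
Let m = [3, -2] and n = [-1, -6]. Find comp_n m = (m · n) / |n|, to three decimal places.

m · n = 3·(-1) + (-2)·(-6) = -3 + 12 = 9
|n| = √(1 + 36) = √37 ≈ 6.0828
comp_n m = 9 / √37 ≈ 1.480

1.480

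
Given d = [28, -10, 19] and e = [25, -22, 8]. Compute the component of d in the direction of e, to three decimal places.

31.300

d · e = 28·25 + (-10)·(-22) + 19·8 = 700 + 220 + 152 = 1072
|e| = √(625 + 484 + 64) = √1173 ≈ 34.2491
comp_e d = 1072 / √1173 ≈ 31.300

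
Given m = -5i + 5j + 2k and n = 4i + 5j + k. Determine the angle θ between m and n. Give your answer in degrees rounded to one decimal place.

m · n = (-5)·4 + 5·5 + 2·1 = -20 + 25 + 2 = 7
|m|² = 25 + 25 + 4 = 54,  |m| = √54 ≈ 7.348469
|n|² = 16 + 25 + 1 = 42,  |n| = √42 ≈ 6.480741
cos θ = 7 / (7.348469 · 6.480741) ≈ 0.14699
θ = arccos(0.14699) ≈ 81.5°

81.5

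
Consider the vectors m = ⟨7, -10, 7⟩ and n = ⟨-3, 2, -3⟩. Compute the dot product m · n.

-62

m · n = 7·(-3) + (-10)·2 + 7·(-3) = -21 - 20 - 21 = -62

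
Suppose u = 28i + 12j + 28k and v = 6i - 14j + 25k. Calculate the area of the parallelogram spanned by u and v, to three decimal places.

988.526

i: 12·25 - 28·(-14) = 300 - (-392) = 692
j: 28·6 - 28·25 = 168 - 700 = -532
k: 28·(-14) - 12·6 = -392 - 72 = -464
u × v = (692, -532, -464)
|u × v| = √(692² + (-532)² + (-464)²) = √977184 ≈ 988.5262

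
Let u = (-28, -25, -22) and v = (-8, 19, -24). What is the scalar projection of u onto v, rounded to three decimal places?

u · v = (-28)·(-8) + (-25)·19 + (-22)·(-24) = 224 - 475 + 528 = 277
|v| = √(64 + 361 + 576) = √1001 ≈ 31.6386
comp_v u = 277 / √1001 ≈ 8.755

8.755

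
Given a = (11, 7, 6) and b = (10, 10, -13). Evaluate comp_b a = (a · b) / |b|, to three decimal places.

5.310

a · b = 11·10 + 7·10 + 6·(-13) = 110 + 70 - 78 = 102
|b| = √(100 + 100 + 169) = √369 ≈ 19.2094
comp_b a = 102 / √369 ≈ 5.310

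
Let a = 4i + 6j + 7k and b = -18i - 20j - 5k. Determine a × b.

i: 6·(-5) - 7·(-20) = -30 - (-140) = 110
j: 7·(-18) - 4·(-5) = -126 - (-20) = -106
k: 4·(-20) - 6·(-18) = -80 - (-108) = 28
a × b = (110, -106, 28)

(110, -106, 28)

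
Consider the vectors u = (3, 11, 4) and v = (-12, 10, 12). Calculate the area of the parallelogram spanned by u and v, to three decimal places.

204.362

i: 11·12 - 4·10 = 132 - 40 = 92
j: 4·(-12) - 3·12 = -48 - 36 = -84
k: 3·10 - 11·(-12) = 30 - (-132) = 162
u × v = (92, -84, 162)
|u × v| = √(92² + (-84)² + 162²) = √41764 ≈ 204.3624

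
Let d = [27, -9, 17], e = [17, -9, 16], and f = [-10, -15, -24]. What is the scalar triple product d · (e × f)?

e × f:
i: (-9)·(-24) - 16·(-15) = 216 - (-240) = 456
j: 16·(-10) - 17·(-24) = -160 - (-408) = 248
k: 17·(-15) - (-9)·(-10) = -255 - 90 = -345
e × f = (456, 248, -345)
d · (e × f) = 27·456 + (-9)·248 + 17·(-345) = 12312 - 2232 - 5865 = 4215

4215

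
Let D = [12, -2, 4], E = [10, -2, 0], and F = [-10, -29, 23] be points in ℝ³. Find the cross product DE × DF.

(-108, 126, 54)

DE = (-2, 0, -4)
DF = (-22, -27, 19)
i: 0·19 - (-4)·(-27) = 0 - 108 = -108
j: (-4)·(-22) - (-2)·19 = 88 - (-38) = 126
k: (-2)·(-27) - 0·(-22) = 54 - 0 = 54
DE × DF = (-108, 126, 54)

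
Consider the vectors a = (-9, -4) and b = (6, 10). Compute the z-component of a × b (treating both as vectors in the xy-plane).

(-9)·10 - (-4)·6 = -90 - (-24) = -66

-66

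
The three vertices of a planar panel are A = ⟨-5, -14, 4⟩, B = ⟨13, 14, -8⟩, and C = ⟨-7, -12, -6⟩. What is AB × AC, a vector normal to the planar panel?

(-256, 204, 92)

AB = (18, 28, -12)
AC = (-2, 2, -10)
i: 28·(-10) - (-12)·2 = -280 - (-24) = -256
j: (-12)·(-2) - 18·(-10) = 24 - (-180) = 204
k: 18·2 - 28·(-2) = 36 - (-56) = 92
AB × AC = (-256, 204, 92)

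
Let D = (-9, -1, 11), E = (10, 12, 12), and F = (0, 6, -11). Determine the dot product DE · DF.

240

DE = E − D = (19, 13, 1)
DF = F − D = (9, 7, -22)
DE · DF = 19·9 + 13·7 + 1·(-22) = 171 + 91 - 22 = 240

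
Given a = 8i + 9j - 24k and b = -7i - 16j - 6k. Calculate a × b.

i: 9·(-6) - (-24)·(-16) = -54 - 384 = -438
j: (-24)·(-7) - 8·(-6) = 168 - (-48) = 216
k: 8·(-16) - 9·(-7) = -128 - (-63) = -65
a × b = (-438, 216, -65)

(-438, 216, -65)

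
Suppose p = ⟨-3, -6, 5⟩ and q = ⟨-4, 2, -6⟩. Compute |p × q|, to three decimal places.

54.955

i: (-6)·(-6) - 5·2 = 36 - 10 = 26
j: 5·(-4) - (-3)·(-6) = -20 - 18 = -38
k: (-3)·2 - (-6)·(-4) = -6 - 24 = -30
p × q = (26, -38, -30)
|p × q| = √(26² + (-38)² + (-30)²) = √3020 ≈ 54.9545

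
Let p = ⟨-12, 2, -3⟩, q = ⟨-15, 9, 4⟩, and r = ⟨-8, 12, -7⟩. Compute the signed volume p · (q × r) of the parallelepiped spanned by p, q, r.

1382

q × r:
i: 9·(-7) - 4·12 = -63 - 48 = -111
j: 4·(-8) - (-15)·(-7) = -32 - 105 = -137
k: (-15)·12 - 9·(-8) = -180 - (-72) = -108
q × r = (-111, -137, -108)
p · (q × r) = (-12)·(-111) + 2·(-137) + (-3)·(-108) = 1332 - 274 + 324 = 1382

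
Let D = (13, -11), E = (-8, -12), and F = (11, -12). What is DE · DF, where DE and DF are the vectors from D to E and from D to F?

43

DE = E − D = (-21, -1)
DF = F − D = (-2, -1)
DE · DF = (-21)·(-2) + (-1)·(-1) = 42 + 1 = 43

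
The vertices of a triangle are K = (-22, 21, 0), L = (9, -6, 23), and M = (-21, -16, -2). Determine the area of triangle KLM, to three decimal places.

721.223

KL = (31, -27, 23),  KM = (1, -37, -2)
i: (-27)·(-2) - 23·(-37) = 54 - (-851) = 905
j: 23·1 - 31·(-2) = 23 - (-62) = 85
k: 31·(-37) - (-27)·1 = -1147 - (-27) = -1120
KL × KM = (905, 85, -1120)
|KL × KM| = √2080650 ≈ 1442.4458
area = ½ · 1442.4458 ≈ 721.223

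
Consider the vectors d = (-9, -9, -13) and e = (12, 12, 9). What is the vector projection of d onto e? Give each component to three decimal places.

(-10.829, -10.829, -8.122)

d · e = (-9)·12 + (-9)·12 + (-13)·9 = -108 - 108 - 117 = -333
|e|² = 144 + 144 + 81 = 369
proj_e d = (-333/369) · (12, 12, 9) ≈ (-10.829, -10.829, -8.122)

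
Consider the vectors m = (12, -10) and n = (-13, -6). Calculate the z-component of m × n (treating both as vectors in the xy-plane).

12·(-6) - (-10)·(-13) = -72 - 130 = -202

-202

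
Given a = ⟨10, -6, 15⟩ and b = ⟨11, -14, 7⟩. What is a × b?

i: (-6)·7 - 15·(-14) = -42 - (-210) = 168
j: 15·11 - 10·7 = 165 - 70 = 95
k: 10·(-14) - (-6)·11 = -140 - (-66) = -74
a × b = (168, 95, -74)

(168, 95, -74)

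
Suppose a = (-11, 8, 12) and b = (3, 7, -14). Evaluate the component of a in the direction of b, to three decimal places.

-9.098

a · b = (-11)·3 + 8·7 + 12·(-14) = -33 + 56 - 168 = -145
|b| = √(9 + 49 + 196) = √254 ≈ 15.9374
comp_b a = -145 / √254 ≈ -9.098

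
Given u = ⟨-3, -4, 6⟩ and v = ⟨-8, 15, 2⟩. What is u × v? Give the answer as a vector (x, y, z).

i: (-4)·2 - 6·15 = -8 - 90 = -98
j: 6·(-8) - (-3)·2 = -48 - (-6) = -42
k: (-3)·15 - (-4)·(-8) = -45 - 32 = -77
u × v = (-98, -42, -77)

(-98, -42, -77)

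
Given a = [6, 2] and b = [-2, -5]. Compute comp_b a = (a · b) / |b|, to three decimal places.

-4.085

a · b = 6·(-2) + 2·(-5) = -12 - 10 = -22
|b| = √(4 + 25) = √29 ≈ 5.3852
comp_b a = -22 / √29 ≈ -4.085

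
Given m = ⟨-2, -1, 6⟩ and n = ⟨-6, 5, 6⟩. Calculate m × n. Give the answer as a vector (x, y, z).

(-36, -24, -16)

i: (-1)·6 - 6·5 = -6 - 30 = -36
j: 6·(-6) - (-2)·6 = -36 - (-12) = -24
k: (-2)·5 - (-1)·(-6) = -10 - 6 = -16
m × n = (-36, -24, -16)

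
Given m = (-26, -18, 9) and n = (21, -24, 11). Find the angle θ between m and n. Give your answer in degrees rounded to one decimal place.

90.8

m · n = (-26)·21 + (-18)·(-24) + 9·11 = -546 + 432 + 99 = -15
|m|² = 676 + 324 + 81 = 1081,  |m| = √1081 ≈ 32.878564
|n|² = 441 + 576 + 121 = 1138,  |n| = √1138 ≈ 33.734256
cos θ = -15 / (32.878564 · 33.734256) ≈ -0.01352
θ = arccos(-0.01352) ≈ 90.8°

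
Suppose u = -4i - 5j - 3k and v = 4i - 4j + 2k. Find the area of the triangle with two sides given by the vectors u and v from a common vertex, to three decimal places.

i: (-5)·2 - (-3)·(-4) = -10 - 12 = -22
j: (-3)·4 - (-4)·2 = -12 - (-8) = -4
k: (-4)·(-4) - (-5)·4 = 16 - (-20) = 36
u × v = (-22, -4, 36)
|u × v| = √((-22)² + (-4)² + 36²) = √1796 ≈ 42.3792
area = ½ · 42.3792 ≈ 21.190

21.190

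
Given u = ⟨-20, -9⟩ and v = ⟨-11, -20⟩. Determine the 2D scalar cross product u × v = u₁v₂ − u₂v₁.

301

(-20)·(-20) - (-9)·(-11) = 400 - 99 = 301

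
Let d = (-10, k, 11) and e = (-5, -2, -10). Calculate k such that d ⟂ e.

-30

d · e = (-10)·(-5) + k·(-2) + 11·(-10) = -60 - 2k
Set equal to 0: -2k = 60, so k = -30.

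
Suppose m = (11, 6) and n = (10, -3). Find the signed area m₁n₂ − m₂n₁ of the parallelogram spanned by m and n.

-93

11·(-3) - 6·10 = -33 - 60 = -93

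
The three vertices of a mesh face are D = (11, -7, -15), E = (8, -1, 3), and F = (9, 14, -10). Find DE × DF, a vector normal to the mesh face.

DE = (-3, 6, 18)
DF = (-2, 21, 5)
i: 6·5 - 18·21 = 30 - 378 = -348
j: 18·(-2) - (-3)·5 = -36 - (-15) = -21
k: (-3)·21 - 6·(-2) = -63 - (-12) = -51
DE × DF = (-348, -21, -51)

(-348, -21, -51)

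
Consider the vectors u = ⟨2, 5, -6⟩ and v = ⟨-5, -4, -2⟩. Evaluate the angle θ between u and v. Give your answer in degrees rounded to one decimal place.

109.4

u · v = 2·(-5) + 5·(-4) + (-6)·(-2) = -10 - 20 + 12 = -18
|u|² = 4 + 25 + 36 = 65,  |u| = √65 ≈ 8.062258
|v|² = 25 + 16 + 4 = 45,  |v| = √45 ≈ 6.708204
cos θ = -18 / (8.062258 · 6.708204) ≈ -0.33282
θ = arccos(-0.33282) ≈ 109.4°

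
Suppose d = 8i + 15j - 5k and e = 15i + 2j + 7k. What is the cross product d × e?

(115, -131, -209)

i: 15·7 - (-5)·2 = 105 - (-10) = 115
j: (-5)·15 - 8·7 = -75 - 56 = -131
k: 8·2 - 15·15 = 16 - 225 = -209
d × e = (115, -131, -209)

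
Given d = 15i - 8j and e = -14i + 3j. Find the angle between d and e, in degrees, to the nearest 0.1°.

164.0

d · e = 15·(-14) + (-8)·3 = -210 - 24 = -234
|d|² = 225 + 64 = 289,  |d| = √289 ≈ 17.000000
|e|² = 196 + 9 = 205,  |e| = √205 ≈ 14.317821
cos θ = -234 / (17.000000 · 14.317821) ≈ -0.96137
θ = arccos(-0.96137) ≈ 164.0°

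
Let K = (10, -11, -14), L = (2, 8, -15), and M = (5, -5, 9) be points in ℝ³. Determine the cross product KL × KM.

(443, 189, 47)

KL = (-8, 19, -1)
KM = (-5, 6, 23)
i: 19·23 - (-1)·6 = 437 - (-6) = 443
j: (-1)·(-5) - (-8)·23 = 5 - (-184) = 189
k: (-8)·6 - 19·(-5) = -48 - (-95) = 47
KL × KM = (443, 189, 47)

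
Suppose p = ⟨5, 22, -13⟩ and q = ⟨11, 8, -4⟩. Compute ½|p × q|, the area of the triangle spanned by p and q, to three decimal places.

118.521

i: 22·(-4) - (-13)·8 = -88 - (-104) = 16
j: (-13)·11 - 5·(-4) = -143 - (-20) = -123
k: 5·8 - 22·11 = 40 - 242 = -202
p × q = (16, -123, -202)
|p × q| = √(16² + (-123)² + (-202)²) = √56189 ≈ 237.0422
area = ½ · 237.0422 ≈ 118.521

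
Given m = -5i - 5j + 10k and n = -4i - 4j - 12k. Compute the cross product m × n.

(100, -100, 0)

i: (-5)·(-12) - 10·(-4) = 60 - (-40) = 100
j: 10·(-4) - (-5)·(-12) = -40 - 60 = -100
k: (-5)·(-4) - (-5)·(-4) = 20 - 20 = 0
m × n = (100, -100, 0)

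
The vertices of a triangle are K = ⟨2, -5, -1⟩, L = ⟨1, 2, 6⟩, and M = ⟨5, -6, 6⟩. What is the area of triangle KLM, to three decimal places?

KL = (-1, 7, 7),  KM = (3, -1, 7)
i: 7·7 - 7·(-1) = 49 - (-7) = 56
j: 7·3 - (-1)·7 = 21 - (-7) = 28
k: (-1)·(-1) - 7·3 = 1 - 21 = -20
KL × KM = (56, 28, -20)
|KL × KM| = √4320 ≈ 65.7267
area = ½ · 65.7267 ≈ 32.863

32.863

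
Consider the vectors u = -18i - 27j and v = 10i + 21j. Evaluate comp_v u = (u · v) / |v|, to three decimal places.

u · v = (-18)·10 + (-27)·21 = -180 - 567 = -747
|v| = √(100 + 441) = √541 ≈ 23.2594
comp_v u = -747 / √541 ≈ -32.116

-32.116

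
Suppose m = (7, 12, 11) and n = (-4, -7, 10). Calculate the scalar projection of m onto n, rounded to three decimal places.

m · n = 7·(-4) + 12·(-7) + 11·10 = -28 - 84 + 110 = -2
|n| = √(16 + 49 + 100) = √165 ≈ 12.8452
comp_n m = -2 / √165 ≈ -0.156

-0.156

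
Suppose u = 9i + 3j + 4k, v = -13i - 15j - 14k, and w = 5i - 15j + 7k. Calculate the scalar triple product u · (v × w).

v × w:
i: (-15)·7 - (-14)·(-15) = -105 - 210 = -315
j: (-14)·5 - (-13)·7 = -70 - (-91) = 21
k: (-13)·(-15) - (-15)·5 = 195 - (-75) = 270
v × w = (-315, 21, 270)
u · (v × w) = 9·(-315) + 3·21 + 4·270 = -2835 + 63 + 1080 = -1692

-1692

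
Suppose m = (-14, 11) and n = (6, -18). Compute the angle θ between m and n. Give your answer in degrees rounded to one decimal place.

146.6

m · n = (-14)·6 + 11·(-18) = -84 - 198 = -282
|m|² = 196 + 121 = 317,  |m| = √317 ≈ 17.804494
|n|² = 36 + 324 = 360,  |n| = √360 ≈ 18.973666
cos θ = -282 / (17.804494 · 18.973666) ≈ -0.83477
θ = arccos(-0.83477) ≈ 146.6°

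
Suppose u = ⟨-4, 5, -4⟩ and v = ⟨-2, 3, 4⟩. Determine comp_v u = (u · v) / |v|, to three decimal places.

u · v = (-4)·(-2) + 5·3 + (-4)·4 = 8 + 15 - 16 = 7
|v| = √(4 + 9 + 16) = √29 ≈ 5.3852
comp_v u = 7 / √29 ≈ 1.300

1.300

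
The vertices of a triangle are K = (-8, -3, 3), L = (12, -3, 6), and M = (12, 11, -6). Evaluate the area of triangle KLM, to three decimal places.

185.583

KL = (20, 0, 3),  KM = (20, 14, -9)
i: 0·(-9) - 3·14 = 0 - 42 = -42
j: 3·20 - 20·(-9) = 60 - (-180) = 240
k: 20·14 - 0·20 = 280 - 0 = 280
KL × KM = (-42, 240, 280)
|KL × KM| = √137764 ≈ 371.1657
area = ½ · 371.1657 ≈ 185.583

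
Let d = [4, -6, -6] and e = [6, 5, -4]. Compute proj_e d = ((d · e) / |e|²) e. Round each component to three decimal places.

d · e = 4·6 + (-6)·5 + (-6)·(-4) = 24 - 30 + 24 = 18
|e|² = 36 + 25 + 16 = 77
proj_e d = (18/77) · (6, 5, -4) ≈ (1.403, 1.169, -0.935)

(1.403, 1.169, -0.935)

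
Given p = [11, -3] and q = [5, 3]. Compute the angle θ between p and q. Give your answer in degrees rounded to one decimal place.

46.2

p · q = 11·5 + (-3)·3 = 55 - 9 = 46
|p|² = 121 + 9 = 130,  |p| = √130 ≈ 11.401754
|q|² = 25 + 9 = 34,  |q| = √34 ≈ 5.830952
cos θ = 46 / (11.401754 · 5.830952) ≈ 0.69191
θ = arccos(0.69191) ≈ 46.2°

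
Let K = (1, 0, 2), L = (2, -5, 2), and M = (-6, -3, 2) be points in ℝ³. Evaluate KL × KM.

(0, 0, -38)

KL = (1, -5, 0)
KM = (-7, -3, 0)
i: (-5)·0 - 0·(-3) = 0 - 0 = 0
j: 0·(-7) - 1·0 = 0 - 0 = 0
k: 1·(-3) - (-5)·(-7) = -3 - 35 = -38
KL × KM = (0, 0, -38)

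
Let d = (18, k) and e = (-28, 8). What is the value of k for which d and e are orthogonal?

d · e = 18·(-28) + k·8 = -504 + 8k
Set equal to 0: 8k = 504, so k = 63.

63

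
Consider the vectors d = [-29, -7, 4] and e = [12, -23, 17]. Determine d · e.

-119

d · e = (-29)·12 + (-7)·(-23) + 4·17 = -348 + 161 + 68 = -119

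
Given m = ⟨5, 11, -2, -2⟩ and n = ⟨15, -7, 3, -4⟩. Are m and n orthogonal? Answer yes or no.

m · n = 5·15 + 11·(-7) + (-2)·3 + (-2)·(-4) = 75 - 77 - 6 + 8 = 0
Zero, so the vectors are orthogonal.

yes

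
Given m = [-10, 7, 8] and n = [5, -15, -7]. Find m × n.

(71, -30, 115)

i: 7·(-7) - 8·(-15) = -49 - (-120) = 71
j: 8·5 - (-10)·(-7) = 40 - 70 = -30
k: (-10)·(-15) - 7·5 = 150 - 35 = 115
m × n = (71, -30, 115)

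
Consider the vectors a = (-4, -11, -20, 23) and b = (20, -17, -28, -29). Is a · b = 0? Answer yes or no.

a · b = (-4)·20 + (-11)·(-17) + (-20)·(-28) + 23·(-29) = -80 + 187 + 560 - 667 = 0
Zero, so the vectors are orthogonal.

yes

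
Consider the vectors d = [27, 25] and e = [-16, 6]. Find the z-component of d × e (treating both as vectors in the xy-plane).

562

27·6 - 25·(-16) = 162 - (-400) = 562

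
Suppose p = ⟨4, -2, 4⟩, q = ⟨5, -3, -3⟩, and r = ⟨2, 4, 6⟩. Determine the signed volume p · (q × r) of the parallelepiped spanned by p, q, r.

q × r:
i: (-3)·6 - (-3)·4 = -18 - (-12) = -6
j: (-3)·2 - 5·6 = -6 - 30 = -36
k: 5·4 - (-3)·2 = 20 - (-6) = 26
q × r = (-6, -36, 26)
p · (q × r) = 4·(-6) + (-2)·(-36) + 4·26 = -24 + 72 + 104 = 152

152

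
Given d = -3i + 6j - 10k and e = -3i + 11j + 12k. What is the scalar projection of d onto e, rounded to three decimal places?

-2.719

d · e = (-3)·(-3) + 6·11 + (-10)·12 = 9 + 66 - 120 = -45
|e| = √(9 + 121 + 144) = √274 ≈ 16.5529
comp_e d = -45 / √274 ≈ -2.719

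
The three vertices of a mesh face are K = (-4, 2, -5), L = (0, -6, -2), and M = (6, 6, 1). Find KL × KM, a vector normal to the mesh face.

(-60, 6, 96)

KL = (4, -8, 3)
KM = (10, 4, 6)
i: (-8)·6 - 3·4 = -48 - 12 = -60
j: 3·10 - 4·6 = 30 - 24 = 6
k: 4·4 - (-8)·10 = 16 - (-80) = 96
KL × KM = (-60, 6, 96)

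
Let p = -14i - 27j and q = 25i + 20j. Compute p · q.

p · q = (-14)·25 + (-27)·20 = -350 - 540 = -890

-890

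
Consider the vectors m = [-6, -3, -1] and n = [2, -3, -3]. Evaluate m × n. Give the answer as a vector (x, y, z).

(6, -20, 24)

i: (-3)·(-3) - (-1)·(-3) = 9 - 3 = 6
j: (-1)·2 - (-6)·(-3) = -2 - 18 = -20
k: (-6)·(-3) - (-3)·2 = 18 - (-6) = 24
m × n = (6, -20, 24)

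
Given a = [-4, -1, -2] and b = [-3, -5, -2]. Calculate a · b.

a · b = (-4)·(-3) + (-1)·(-5) + (-2)·(-2) = 12 + 5 + 4 = 21

21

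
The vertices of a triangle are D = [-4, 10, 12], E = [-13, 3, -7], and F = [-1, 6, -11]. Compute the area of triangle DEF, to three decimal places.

141.572

DE = (-9, -7, -19),  DF = (3, -4, -23)
i: (-7)·(-23) - (-19)·(-4) = 161 - 76 = 85
j: (-19)·3 - (-9)·(-23) = -57 - 207 = -264
k: (-9)·(-4) - (-7)·3 = 36 - (-21) = 57
DE × DF = (85, -264, 57)
|DE × DF| = √80170 ≈ 283.1431
area = ½ · 283.1431 ≈ 141.572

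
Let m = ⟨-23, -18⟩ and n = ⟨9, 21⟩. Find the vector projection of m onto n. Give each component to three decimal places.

m · n = (-23)·9 + (-18)·21 = -207 - 378 = -585
|n|² = 81 + 441 = 522
proj_n m = (-585/522) · (9, 21) ≈ (-10.086, -23.534)

(-10.086, -23.534)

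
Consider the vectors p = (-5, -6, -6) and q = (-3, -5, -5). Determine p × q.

i: (-6)·(-5) - (-6)·(-5) = 30 - 30 = 0
j: (-6)·(-3) - (-5)·(-5) = 18 - 25 = -7
k: (-5)·(-5) - (-6)·(-3) = 25 - 18 = 7
p × q = (0, -7, 7)

(0, -7, 7)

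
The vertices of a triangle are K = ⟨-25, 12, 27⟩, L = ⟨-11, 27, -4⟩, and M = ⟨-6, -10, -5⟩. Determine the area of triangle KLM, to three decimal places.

KL = (14, 15, -31),  KM = (19, -22, -32)
i: 15·(-32) - (-31)·(-22) = -480 - 682 = -1162
j: (-31)·19 - 14·(-32) = -589 - (-448) = -141
k: 14·(-22) - 15·19 = -308 - 285 = -593
KL × KM = (-1162, -141, -593)
|KL × KM| = √1721774 ≈ 1312.1639
area = ½ · 1312.1639 ≈ 656.082

656.082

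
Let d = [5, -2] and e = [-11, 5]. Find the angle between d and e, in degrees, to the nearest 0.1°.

177.4

d · e = 5·(-11) + (-2)·5 = -55 - 10 = -65
|d|² = 25 + 4 = 29,  |d| = √29 ≈ 5.385165
|e|² = 121 + 25 = 146,  |e| = √146 ≈ 12.083046
cos θ = -65 / (5.385165 · 12.083046) ≈ -0.99894
θ = arccos(-0.99894) ≈ 177.4°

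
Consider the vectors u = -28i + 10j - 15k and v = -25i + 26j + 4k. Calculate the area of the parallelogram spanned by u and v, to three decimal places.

i: 10·4 - (-15)·26 = 40 - (-390) = 430
j: (-15)·(-25) - (-28)·4 = 375 - (-112) = 487
k: (-28)·26 - 10·(-25) = -728 - (-250) = -478
u × v = (430, 487, -478)
|u × v| = √(430² + 487² + (-478)²) = √650553 ≈ 806.5687

806.569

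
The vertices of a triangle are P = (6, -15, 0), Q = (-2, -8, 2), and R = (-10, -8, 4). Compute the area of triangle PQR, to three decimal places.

28.862

PQ = (-8, 7, 2),  PR = (-16, 7, 4)
i: 7·4 - 2·7 = 28 - 14 = 14
j: 2·(-16) - (-8)·4 = -32 - (-32) = 0
k: (-8)·7 - 7·(-16) = -56 - (-112) = 56
PQ × PR = (14, 0, 56)
|PQ × PR| = √3332 ≈ 57.7235
area = ½ · 57.7235 ≈ 28.862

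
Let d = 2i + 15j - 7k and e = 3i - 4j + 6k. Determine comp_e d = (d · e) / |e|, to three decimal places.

-12.292

d · e = 2·3 + 15·(-4) + (-7)·6 = 6 - 60 - 42 = -96
|e| = √(9 + 16 + 36) = √61 ≈ 7.8102
comp_e d = -96 / √61 ≈ -12.292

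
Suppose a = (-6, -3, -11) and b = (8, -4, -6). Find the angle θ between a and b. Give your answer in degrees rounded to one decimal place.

a · b = (-6)·8 + (-3)·(-4) + (-11)·(-6) = -48 + 12 + 66 = 30
|a|² = 36 + 9 + 121 = 166,  |a| = √166 ≈ 12.884099
|b|² = 64 + 16 + 36 = 116,  |b| = √116 ≈ 10.770330
cos θ = 30 / (12.884099 · 10.770330) ≈ 0.21619
θ = arccos(0.21619) ≈ 77.5°

77.5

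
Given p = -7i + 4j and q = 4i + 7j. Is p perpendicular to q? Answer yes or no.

p · q = (-7)·4 + 4·7 = -28 + 28 = 0
Zero, so the vectors are orthogonal.

yes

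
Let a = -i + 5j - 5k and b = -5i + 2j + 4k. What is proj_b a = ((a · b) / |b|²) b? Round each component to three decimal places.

(0.556, -0.222, -0.444)

a · b = (-1)·(-5) + 5·2 + (-5)·4 = 5 + 10 - 20 = -5
|b|² = 25 + 4 + 16 = 45
proj_b a = (-5/45) · (-5, 2, 4) ≈ (0.556, -0.222, -0.444)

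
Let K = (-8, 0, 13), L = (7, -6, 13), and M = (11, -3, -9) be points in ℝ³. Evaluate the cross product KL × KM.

(132, 330, 69)

KL = (15, -6, 0)
KM = (19, -3, -22)
i: (-6)·(-22) - 0·(-3) = 132 - 0 = 132
j: 0·19 - 15·(-22) = 0 - (-330) = 330
k: 15·(-3) - (-6)·19 = -45 - (-114) = 69
KL × KM = (132, 330, 69)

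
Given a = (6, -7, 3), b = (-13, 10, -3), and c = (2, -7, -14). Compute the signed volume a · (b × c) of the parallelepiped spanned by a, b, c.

b × c:
i: 10·(-14) - (-3)·(-7) = -140 - 21 = -161
j: (-3)·2 - (-13)·(-14) = -6 - 182 = -188
k: (-13)·(-7) - 10·2 = 91 - 20 = 71
b × c = (-161, -188, 71)
a · (b × c) = 6·(-161) + (-7)·(-188) + 3·71 = -966 + 1316 + 213 = 563

563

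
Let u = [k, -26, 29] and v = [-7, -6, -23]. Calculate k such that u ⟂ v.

-73

u · v = k·(-7) + (-26)·(-6) + 29·(-23) = -511 - 7k
Set equal to 0: -7k = 511, so k = -73.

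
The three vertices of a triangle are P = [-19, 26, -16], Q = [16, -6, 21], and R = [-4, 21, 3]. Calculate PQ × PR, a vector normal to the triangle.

PQ = (35, -32, 37)
PR = (15, -5, 19)
i: (-32)·19 - 37·(-5) = -608 - (-185) = -423
j: 37·15 - 35·19 = 555 - 665 = -110
k: 35·(-5) - (-32)·15 = -175 - (-480) = 305
PQ × PR = (-423, -110, 305)

(-423, -110, 305)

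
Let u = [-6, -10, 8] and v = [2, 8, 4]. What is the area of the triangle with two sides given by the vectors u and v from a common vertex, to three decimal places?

i: (-10)·4 - 8·8 = -40 - 64 = -104
j: 8·2 - (-6)·4 = 16 - (-24) = 40
k: (-6)·8 - (-10)·2 = -48 - (-20) = -28
u × v = (-104, 40, -28)
|u × v| = √((-104)² + 40² + (-28)²) = √13200 ≈ 114.8913
area = ½ · 114.8913 ≈ 57.446

57.446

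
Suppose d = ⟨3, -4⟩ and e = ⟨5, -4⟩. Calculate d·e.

31

d · e = 3·5 + (-4)·(-4) = 15 + 16 = 31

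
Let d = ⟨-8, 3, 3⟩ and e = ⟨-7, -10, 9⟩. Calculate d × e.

i: 3·9 - 3·(-10) = 27 - (-30) = 57
j: 3·(-7) - (-8)·9 = -21 - (-72) = 51
k: (-8)·(-10) - 3·(-7) = 80 - (-21) = 101
d × e = (57, 51, 101)

(57, 51, 101)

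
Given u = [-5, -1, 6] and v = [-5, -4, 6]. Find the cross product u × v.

i: (-1)·6 - 6·(-4) = -6 - (-24) = 18
j: 6·(-5) - (-5)·6 = -30 - (-30) = 0
k: (-5)·(-4) - (-1)·(-5) = 20 - 5 = 15
u × v = (18, 0, 15)

(18, 0, 15)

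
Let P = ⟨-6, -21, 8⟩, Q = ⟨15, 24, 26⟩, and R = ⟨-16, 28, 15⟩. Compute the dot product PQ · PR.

PQ = Q − P = (21, 45, 18)
PR = R − P = (-10, 49, 7)
PQ · PR = 21·(-10) + 45·49 + 18·7 = -210 + 2205 + 126 = 2121

2121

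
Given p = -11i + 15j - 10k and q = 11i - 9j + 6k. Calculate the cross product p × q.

(0, -44, -66)

i: 15·6 - (-10)·(-9) = 90 - 90 = 0
j: (-10)·11 - (-11)·6 = -110 - (-66) = -44
k: (-11)·(-9) - 15·11 = 99 - 165 = -66
p × q = (0, -44, -66)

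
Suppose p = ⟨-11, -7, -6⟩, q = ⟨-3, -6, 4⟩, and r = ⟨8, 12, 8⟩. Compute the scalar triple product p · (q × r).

q × r:
i: (-6)·8 - 4·12 = -48 - 48 = -96
j: 4·8 - (-3)·8 = 32 - (-24) = 56
k: (-3)·12 - (-6)·8 = -36 - (-48) = 12
q × r = (-96, 56, 12)
p · (q × r) = (-11)·(-96) + (-7)·56 + (-6)·12 = 1056 - 392 - 72 = 592

592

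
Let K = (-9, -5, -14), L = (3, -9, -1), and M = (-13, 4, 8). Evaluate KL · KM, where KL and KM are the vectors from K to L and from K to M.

202

KL = L − K = (12, -4, 13)
KM = M − K = (-4, 9, 22)
KL · KM = 12·(-4) + (-4)·9 + 13·22 = -48 - 36 + 286 = 202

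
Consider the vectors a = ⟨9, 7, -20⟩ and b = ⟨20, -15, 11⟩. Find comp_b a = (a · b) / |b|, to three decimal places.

-5.309

a · b = 9·20 + 7·(-15) + (-20)·11 = 180 - 105 - 220 = -145
|b| = √(400 + 225 + 121) = √746 ≈ 27.3130
comp_b a = -145 / √746 ≈ -5.309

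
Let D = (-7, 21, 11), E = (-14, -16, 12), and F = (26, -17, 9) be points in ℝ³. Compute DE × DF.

(112, 19, 1487)

DE = (-7, -37, 1)
DF = (33, -38, -2)
i: (-37)·(-2) - 1·(-38) = 74 - (-38) = 112
j: 1·33 - (-7)·(-2) = 33 - 14 = 19
k: (-7)·(-38) - (-37)·33 = 266 - (-1221) = 1487
DE × DF = (112, 19, 1487)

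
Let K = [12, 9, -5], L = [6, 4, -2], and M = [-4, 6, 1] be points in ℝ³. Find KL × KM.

(-21, -12, -62)

KL = (-6, -5, 3)
KM = (-16, -3, 6)
i: (-5)·6 - 3·(-3) = -30 - (-9) = -21
j: 3·(-16) - (-6)·6 = -48 - (-36) = -12
k: (-6)·(-3) - (-5)·(-16) = 18 - 80 = -62
KL × KM = (-21, -12, -62)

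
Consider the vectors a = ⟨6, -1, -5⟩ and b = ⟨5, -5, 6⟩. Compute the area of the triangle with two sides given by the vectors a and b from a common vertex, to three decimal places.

36.425

i: (-1)·6 - (-5)·(-5) = -6 - 25 = -31
j: (-5)·5 - 6·6 = -25 - 36 = -61
k: 6·(-5) - (-1)·5 = -30 - (-5) = -25
a × b = (-31, -61, -25)
|a × b| = √((-31)² + (-61)² + (-25)²) = √5307 ≈ 72.8492
area = ½ · 72.8492 ≈ 36.425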